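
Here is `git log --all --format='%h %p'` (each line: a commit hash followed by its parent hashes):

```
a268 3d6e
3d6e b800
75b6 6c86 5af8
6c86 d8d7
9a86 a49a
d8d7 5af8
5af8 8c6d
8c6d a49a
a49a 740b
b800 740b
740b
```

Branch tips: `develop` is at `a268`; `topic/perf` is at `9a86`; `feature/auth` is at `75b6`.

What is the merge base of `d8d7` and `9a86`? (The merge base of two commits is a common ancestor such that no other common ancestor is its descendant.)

a49a

Ancestors of d8d7: {5af8, 740b, 8c6d, a49a, d8d7}.
Ancestors of 9a86: {740b, 9a86, a49a}.
Common ancestors: {740b, a49a}.
Among these, a49a is not an ancestor of any other common ancestor — it is the merge base.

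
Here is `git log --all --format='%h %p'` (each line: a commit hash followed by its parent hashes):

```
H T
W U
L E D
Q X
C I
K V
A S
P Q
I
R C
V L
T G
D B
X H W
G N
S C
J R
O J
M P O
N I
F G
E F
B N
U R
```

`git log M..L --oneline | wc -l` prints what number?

Reachable from L: {B, D, E, F, G, I, L, N}.
Reachable from M: {C, G, H, I, J, M, N, O, P, Q, R, T, U, W, X}.
In L's history but not M's: {B, D, E, F, L} — 5 commits.

5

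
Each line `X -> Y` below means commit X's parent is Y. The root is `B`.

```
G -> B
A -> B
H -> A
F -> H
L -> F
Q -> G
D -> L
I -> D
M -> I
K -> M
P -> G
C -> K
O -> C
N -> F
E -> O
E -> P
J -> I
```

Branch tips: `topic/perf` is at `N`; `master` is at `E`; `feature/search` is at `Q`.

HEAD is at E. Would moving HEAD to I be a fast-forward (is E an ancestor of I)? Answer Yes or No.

A fast-forward from E to I is possible iff E is an ancestor of I.
Ancestors of I: {A, B, D, F, H, I, L}.
E is not among them, so fast-forward is not possible.

No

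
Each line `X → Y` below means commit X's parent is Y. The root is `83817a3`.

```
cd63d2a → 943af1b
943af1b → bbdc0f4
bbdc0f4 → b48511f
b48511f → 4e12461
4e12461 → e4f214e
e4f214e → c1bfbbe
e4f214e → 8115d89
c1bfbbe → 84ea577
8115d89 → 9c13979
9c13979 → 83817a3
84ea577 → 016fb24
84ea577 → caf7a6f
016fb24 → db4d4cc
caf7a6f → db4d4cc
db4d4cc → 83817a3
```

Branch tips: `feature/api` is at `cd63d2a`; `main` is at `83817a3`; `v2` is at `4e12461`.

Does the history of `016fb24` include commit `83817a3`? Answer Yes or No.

Yes

Ancestors of 016fb24 (commits reachable by following parents): {016fb24, 83817a3, db4d4cc}.
83817a3 is in that set, so it is an ancestor of 016fb24.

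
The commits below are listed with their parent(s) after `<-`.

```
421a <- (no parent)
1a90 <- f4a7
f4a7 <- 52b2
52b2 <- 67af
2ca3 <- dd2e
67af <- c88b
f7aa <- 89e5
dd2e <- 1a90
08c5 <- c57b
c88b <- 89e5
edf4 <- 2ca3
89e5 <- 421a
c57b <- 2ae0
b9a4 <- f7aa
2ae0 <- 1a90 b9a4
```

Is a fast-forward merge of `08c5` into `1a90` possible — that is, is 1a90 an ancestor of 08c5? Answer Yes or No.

Yes

A fast-forward from 1a90 to 08c5 is possible iff 1a90 is an ancestor of 08c5.
Ancestors of 08c5: {08c5, 1a90, 2ae0, 421a, 52b2, 67af, 89e5, b9a4, c57b, c88b, f4a7, f7aa}.
1a90 is among them, so fast-forward is possible.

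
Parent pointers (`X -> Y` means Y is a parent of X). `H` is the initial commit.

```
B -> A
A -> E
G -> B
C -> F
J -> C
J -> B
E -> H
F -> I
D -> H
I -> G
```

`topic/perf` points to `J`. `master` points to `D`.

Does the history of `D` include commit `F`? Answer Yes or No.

Ancestors of D: {D, H}.
F is not in that set, so it is not an ancestor of D.

No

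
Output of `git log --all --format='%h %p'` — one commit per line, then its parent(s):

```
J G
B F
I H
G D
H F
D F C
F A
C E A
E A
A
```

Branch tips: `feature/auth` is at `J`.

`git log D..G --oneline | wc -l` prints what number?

1

Reachable from G: {A, C, D, E, F, G}.
Reachable from D: {A, C, D, E, F}.
In G's history but not D's: {G} — 1 commit.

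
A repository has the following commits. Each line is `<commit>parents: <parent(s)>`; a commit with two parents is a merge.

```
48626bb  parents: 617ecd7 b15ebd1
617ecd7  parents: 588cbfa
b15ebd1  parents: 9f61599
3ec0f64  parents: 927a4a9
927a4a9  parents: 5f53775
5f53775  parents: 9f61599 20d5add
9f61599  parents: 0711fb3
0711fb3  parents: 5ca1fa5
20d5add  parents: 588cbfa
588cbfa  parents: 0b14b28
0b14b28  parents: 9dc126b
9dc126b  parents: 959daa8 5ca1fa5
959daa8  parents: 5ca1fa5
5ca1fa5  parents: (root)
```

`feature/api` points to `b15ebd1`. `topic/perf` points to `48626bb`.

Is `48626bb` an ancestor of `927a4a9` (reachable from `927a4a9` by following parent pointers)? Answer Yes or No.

No

Ancestors of 927a4a9: {0711fb3, 0b14b28, 20d5add, 588cbfa, 5ca1fa5, 5f53775, 927a4a9, 959daa8, 9dc126b, 9f61599}.
48626bb is not in that set, so it is not an ancestor of 927a4a9.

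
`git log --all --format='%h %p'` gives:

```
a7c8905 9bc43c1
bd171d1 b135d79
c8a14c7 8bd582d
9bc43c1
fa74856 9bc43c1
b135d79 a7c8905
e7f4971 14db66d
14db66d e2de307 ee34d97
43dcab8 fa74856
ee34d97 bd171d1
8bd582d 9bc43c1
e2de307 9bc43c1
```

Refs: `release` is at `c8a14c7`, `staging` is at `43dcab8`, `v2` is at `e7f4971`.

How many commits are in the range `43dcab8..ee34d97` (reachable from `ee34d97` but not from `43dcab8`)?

Reachable from ee34d97: {9bc43c1, a7c8905, b135d79, bd171d1, ee34d97}.
Reachable from 43dcab8: {43dcab8, 9bc43c1, fa74856}.
In ee34d97's history but not 43dcab8's: {a7c8905, b135d79, bd171d1, ee34d97} — 4 commits.

4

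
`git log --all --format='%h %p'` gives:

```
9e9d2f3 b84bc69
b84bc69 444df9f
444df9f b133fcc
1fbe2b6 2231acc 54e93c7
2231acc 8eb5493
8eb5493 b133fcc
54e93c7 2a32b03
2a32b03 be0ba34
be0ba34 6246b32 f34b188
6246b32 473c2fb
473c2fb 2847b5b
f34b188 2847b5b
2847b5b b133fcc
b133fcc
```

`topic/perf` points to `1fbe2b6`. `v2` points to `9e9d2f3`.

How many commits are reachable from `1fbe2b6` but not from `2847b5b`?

Reachable from 1fbe2b6: {1fbe2b6, 2231acc, 2847b5b, 2a32b03, 473c2fb, 54e93c7, 6246b32, 8eb5493, b133fcc, be0ba34, f34b188}.
Reachable from 2847b5b: {2847b5b, b133fcc}.
In 1fbe2b6's history but not 2847b5b's: {1fbe2b6, 2231acc, 2a32b03, 473c2fb, 54e93c7, 6246b32, 8eb5493, be0ba34, f34b188} — 9 commits.

9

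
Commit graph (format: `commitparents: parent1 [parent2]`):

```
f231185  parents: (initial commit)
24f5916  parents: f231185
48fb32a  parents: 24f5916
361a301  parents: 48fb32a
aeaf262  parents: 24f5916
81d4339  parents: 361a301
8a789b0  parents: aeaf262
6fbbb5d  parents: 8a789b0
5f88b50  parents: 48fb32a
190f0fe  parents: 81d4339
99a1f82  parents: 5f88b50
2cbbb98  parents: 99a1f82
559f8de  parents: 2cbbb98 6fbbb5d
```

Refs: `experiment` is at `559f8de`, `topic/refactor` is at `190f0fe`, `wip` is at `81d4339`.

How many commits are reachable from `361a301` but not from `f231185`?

Reachable from 361a301: {24f5916, 361a301, 48fb32a, f231185}.
Reachable from f231185: {f231185}.
In 361a301's history but not f231185's: {24f5916, 361a301, 48fb32a} — 3 commits.

3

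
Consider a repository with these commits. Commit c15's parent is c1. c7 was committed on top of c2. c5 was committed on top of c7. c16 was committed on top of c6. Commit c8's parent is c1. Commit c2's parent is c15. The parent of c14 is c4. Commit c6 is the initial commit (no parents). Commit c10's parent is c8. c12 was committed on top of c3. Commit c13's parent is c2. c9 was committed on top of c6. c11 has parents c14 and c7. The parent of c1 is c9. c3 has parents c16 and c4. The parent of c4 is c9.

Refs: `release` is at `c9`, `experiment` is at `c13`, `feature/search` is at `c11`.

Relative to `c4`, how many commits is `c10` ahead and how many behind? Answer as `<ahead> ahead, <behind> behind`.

Reachable from c10: {c1, c10, c6, c8, c9}.
Reachable from c4: {c4, c6, c9}.
Only in c10's history (ahead): {c1, c10, c8} — 3.
Only in c4's history (behind): {c4} — 1.

3 ahead, 1 behind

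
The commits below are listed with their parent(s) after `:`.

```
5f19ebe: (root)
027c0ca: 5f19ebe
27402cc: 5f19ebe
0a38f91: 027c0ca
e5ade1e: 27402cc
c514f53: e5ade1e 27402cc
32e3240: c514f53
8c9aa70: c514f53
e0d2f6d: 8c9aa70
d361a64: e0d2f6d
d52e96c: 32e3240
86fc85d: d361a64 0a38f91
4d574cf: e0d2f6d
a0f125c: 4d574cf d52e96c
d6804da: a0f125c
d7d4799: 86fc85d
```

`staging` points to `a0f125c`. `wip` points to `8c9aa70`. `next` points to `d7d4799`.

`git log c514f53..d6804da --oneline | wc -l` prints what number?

7

Reachable from d6804da: {27402cc, 32e3240, 4d574cf, 5f19ebe, 8c9aa70, a0f125c, c514f53, d52e96c, d6804da, e0d2f6d, e5ade1e}.
Reachable from c514f53: {27402cc, 5f19ebe, c514f53, e5ade1e}.
In d6804da's history but not c514f53's: {32e3240, 4d574cf, 8c9aa70, a0f125c, d52e96c, d6804da, e0d2f6d} — 7 commits.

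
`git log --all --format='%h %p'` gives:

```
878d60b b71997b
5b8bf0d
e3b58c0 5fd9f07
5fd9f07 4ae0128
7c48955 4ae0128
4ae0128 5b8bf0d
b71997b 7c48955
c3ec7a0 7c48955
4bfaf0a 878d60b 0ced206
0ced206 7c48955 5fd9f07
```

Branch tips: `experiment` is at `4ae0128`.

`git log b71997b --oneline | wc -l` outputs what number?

4

Walking parent pointers from b71997b: reachable set = {4ae0128, 5b8bf0d, 7c48955, b71997b}.
That is 4 commits.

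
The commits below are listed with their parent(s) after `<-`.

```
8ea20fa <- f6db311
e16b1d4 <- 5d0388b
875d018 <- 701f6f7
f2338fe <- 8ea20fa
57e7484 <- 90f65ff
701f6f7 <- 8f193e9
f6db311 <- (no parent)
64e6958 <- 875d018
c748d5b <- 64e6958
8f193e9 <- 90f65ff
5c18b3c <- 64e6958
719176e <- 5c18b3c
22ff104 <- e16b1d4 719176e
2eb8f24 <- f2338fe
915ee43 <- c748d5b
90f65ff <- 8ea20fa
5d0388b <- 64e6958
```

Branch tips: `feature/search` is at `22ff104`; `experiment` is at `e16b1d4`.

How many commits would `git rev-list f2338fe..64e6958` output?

5

Reachable from 64e6958: {64e6958, 701f6f7, 875d018, 8ea20fa, 8f193e9, 90f65ff, f6db311}.
Reachable from f2338fe: {8ea20fa, f2338fe, f6db311}.
In 64e6958's history but not f2338fe's: {64e6958, 701f6f7, 875d018, 8f193e9, 90f65ff} — 5 commits.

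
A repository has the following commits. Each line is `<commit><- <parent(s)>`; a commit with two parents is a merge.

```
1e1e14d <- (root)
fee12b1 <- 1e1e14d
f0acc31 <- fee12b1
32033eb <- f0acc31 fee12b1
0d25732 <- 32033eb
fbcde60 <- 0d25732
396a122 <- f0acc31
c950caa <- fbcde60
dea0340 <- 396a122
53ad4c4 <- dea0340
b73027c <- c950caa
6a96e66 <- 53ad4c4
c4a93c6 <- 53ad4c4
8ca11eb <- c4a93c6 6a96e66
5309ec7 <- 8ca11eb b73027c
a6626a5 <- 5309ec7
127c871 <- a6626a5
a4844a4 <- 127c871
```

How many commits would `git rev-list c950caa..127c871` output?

Reachable from 127c871: {0d25732, 127c871, 1e1e14d, 32033eb, 396a122, 5309ec7, 53ad4c4, 6a96e66, 8ca11eb, a6626a5, b73027c, c4a93c6, c950caa, dea0340, f0acc31, fbcde60, fee12b1}.
Reachable from c950caa: {0d25732, 1e1e14d, 32033eb, c950caa, f0acc31, fbcde60, fee12b1}.
In 127c871's history but not c950caa's: {127c871, 396a122, 5309ec7, 53ad4c4, 6a96e66, 8ca11eb, a6626a5, b73027c, c4a93c6, dea0340} — 10 commits.

10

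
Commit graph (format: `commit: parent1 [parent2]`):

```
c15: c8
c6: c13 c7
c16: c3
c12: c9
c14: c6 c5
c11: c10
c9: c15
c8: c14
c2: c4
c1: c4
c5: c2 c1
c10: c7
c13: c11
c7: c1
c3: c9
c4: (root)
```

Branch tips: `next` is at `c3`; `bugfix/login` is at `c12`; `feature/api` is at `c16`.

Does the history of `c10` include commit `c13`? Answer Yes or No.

Ancestors of c10: {c1, c10, c4, c7}.
c13 is not in that set, so it is not an ancestor of c10.

No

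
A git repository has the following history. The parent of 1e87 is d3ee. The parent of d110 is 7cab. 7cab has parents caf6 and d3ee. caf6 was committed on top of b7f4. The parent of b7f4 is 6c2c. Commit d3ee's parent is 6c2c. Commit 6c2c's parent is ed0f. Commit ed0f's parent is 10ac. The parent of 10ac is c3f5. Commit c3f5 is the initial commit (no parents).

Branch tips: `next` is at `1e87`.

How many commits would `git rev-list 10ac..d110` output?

Reachable from d110: {10ac, 6c2c, 7cab, b7f4, c3f5, caf6, d110, d3ee, ed0f}.
Reachable from 10ac: {10ac, c3f5}.
In d110's history but not 10ac's: {6c2c, 7cab, b7f4, caf6, d110, d3ee, ed0f} — 7 commits.

7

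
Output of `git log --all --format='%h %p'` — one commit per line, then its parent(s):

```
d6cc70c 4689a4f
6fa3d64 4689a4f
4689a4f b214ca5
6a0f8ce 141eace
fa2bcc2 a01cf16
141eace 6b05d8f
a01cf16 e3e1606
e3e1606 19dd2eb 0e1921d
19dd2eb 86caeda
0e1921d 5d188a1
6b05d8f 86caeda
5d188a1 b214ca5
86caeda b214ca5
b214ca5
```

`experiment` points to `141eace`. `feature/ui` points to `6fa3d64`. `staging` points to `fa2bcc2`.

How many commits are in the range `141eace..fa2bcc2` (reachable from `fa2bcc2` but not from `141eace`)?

6

Reachable from fa2bcc2: {0e1921d, 19dd2eb, 5d188a1, 86caeda, a01cf16, b214ca5, e3e1606, fa2bcc2}.
Reachable from 141eace: {141eace, 6b05d8f, 86caeda, b214ca5}.
In fa2bcc2's history but not 141eace's: {0e1921d, 19dd2eb, 5d188a1, a01cf16, e3e1606, fa2bcc2} — 6 commits.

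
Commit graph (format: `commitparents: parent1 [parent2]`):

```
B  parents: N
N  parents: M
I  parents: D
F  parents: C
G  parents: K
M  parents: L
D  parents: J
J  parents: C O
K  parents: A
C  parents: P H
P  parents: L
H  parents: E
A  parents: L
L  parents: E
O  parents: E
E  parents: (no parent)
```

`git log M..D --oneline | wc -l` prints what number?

6

Reachable from D: {C, D, E, H, J, L, O, P}.
Reachable from M: {E, L, M}.
In D's history but not M's: {C, D, H, J, O, P} — 6 commits.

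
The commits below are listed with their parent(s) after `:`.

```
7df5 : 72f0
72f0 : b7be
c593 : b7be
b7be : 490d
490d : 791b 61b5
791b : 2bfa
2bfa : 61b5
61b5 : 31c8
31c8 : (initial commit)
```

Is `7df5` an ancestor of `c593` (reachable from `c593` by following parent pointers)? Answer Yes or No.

Ancestors of c593: {2bfa, 31c8, 490d, 61b5, 791b, b7be, c593}.
7df5 is not in that set, so it is not an ancestor of c593.

No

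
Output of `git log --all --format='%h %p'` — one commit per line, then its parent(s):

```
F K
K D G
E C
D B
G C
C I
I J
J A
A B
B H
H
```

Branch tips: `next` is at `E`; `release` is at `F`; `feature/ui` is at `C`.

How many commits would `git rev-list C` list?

6

Walking parent pointers from C: reachable set = {A, B, C, H, I, J}.
That is 6 commits.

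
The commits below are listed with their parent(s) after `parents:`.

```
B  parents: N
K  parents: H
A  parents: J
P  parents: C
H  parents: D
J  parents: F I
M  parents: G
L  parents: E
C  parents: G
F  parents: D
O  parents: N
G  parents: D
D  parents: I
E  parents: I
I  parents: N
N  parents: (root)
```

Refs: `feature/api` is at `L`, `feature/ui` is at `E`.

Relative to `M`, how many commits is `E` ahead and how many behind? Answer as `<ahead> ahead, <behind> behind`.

1 ahead, 3 behind

Reachable from E: {E, I, N}.
Reachable from M: {D, G, I, M, N}.
Only in E's history (ahead): {E} — 1.
Only in M's history (behind): {D, G, M} — 3.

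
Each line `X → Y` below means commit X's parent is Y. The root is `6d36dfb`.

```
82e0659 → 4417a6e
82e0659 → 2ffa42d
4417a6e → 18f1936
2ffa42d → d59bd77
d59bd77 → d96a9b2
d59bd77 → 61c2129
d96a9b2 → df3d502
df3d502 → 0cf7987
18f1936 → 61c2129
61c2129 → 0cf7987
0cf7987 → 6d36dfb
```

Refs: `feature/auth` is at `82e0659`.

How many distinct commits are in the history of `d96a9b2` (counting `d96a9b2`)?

4

Walking parent pointers from d96a9b2: reachable set = {0cf7987, 6d36dfb, d96a9b2, df3d502}.
That is 4 commits.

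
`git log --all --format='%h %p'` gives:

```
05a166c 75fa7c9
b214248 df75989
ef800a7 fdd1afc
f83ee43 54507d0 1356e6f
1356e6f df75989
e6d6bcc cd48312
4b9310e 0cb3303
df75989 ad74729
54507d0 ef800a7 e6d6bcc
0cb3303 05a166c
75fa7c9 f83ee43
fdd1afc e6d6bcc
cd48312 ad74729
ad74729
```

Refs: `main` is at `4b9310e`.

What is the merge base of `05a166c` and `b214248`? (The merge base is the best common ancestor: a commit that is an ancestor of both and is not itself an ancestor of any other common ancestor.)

df75989

Ancestors of 05a166c: {05a166c, 1356e6f, 54507d0, 75fa7c9, ad74729, cd48312, df75989, e6d6bcc, ef800a7, f83ee43, fdd1afc}.
Ancestors of b214248: {ad74729, b214248, df75989}.
Common ancestors: {ad74729, df75989}.
Among these, df75989 is not an ancestor of any other common ancestor — it is the merge base.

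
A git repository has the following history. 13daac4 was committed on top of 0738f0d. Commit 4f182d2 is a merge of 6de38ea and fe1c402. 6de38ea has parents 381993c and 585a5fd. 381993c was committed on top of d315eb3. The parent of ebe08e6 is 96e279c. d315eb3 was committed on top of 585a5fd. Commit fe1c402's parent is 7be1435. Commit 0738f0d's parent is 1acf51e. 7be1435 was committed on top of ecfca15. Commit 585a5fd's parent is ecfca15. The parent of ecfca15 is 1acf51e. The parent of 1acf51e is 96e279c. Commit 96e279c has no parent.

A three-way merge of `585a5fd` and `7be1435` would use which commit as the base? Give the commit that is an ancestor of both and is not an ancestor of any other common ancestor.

ecfca15

Ancestors of 585a5fd: {1acf51e, 585a5fd, 96e279c, ecfca15}.
Ancestors of 7be1435: {1acf51e, 7be1435, 96e279c, ecfca15}.
Common ancestors: {1acf51e, 96e279c, ecfca15}.
Among these, ecfca15 is not an ancestor of any other common ancestor — it is the merge base.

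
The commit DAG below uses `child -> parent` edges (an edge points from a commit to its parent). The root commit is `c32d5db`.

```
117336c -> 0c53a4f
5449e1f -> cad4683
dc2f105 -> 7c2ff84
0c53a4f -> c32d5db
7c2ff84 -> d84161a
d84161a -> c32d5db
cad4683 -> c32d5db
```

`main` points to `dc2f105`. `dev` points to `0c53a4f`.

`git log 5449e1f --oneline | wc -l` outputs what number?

Walking parent pointers from 5449e1f: reachable set = {5449e1f, c32d5db, cad4683}.
That is 3 commits.

3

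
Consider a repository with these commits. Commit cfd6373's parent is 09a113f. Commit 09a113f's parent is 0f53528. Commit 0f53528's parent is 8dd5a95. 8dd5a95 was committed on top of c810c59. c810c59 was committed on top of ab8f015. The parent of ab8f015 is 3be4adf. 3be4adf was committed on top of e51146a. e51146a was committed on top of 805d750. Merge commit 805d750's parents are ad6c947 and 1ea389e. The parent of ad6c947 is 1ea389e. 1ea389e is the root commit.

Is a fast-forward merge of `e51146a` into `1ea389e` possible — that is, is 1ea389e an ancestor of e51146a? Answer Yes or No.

Yes

A fast-forward from 1ea389e to e51146a is possible iff 1ea389e is an ancestor of e51146a.
Ancestors of e51146a: {1ea389e, 805d750, ad6c947, e51146a}.
1ea389e is among them, so fast-forward is possible.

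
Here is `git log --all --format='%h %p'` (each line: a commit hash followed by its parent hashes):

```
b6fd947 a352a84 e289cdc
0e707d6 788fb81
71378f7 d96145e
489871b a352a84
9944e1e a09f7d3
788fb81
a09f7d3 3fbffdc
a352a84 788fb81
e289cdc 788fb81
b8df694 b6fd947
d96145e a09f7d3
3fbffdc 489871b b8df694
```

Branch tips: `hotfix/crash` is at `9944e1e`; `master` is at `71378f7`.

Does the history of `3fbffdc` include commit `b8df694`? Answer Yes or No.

Yes

Ancestors of 3fbffdc (commits reachable by following parents): {3fbffdc, 489871b, 788fb81, a352a84, b6fd947, b8df694, e289cdc}.
b8df694 is in that set, so it is an ancestor of 3fbffdc.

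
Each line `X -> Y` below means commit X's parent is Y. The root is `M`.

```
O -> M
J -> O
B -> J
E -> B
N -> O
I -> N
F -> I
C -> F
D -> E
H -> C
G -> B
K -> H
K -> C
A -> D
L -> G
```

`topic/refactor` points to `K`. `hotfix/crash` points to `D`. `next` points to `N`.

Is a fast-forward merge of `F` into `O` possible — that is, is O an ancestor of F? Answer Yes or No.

Yes

A fast-forward from O to F is possible iff O is an ancestor of F.
Ancestors of F: {F, I, M, N, O}.
O is among them, so fast-forward is possible.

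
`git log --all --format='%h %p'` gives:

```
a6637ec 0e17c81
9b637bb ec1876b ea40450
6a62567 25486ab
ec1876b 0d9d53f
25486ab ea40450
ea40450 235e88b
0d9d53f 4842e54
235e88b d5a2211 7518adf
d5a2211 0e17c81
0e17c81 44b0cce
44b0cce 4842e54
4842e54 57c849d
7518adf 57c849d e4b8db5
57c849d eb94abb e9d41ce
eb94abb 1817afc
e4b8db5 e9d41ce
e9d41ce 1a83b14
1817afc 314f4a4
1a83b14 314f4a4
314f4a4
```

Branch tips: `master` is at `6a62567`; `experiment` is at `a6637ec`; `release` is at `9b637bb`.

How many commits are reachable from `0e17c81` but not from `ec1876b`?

Reachable from 0e17c81: {0e17c81, 1817afc, 1a83b14, 314f4a4, 44b0cce, 4842e54, 57c849d, e9d41ce, eb94abb}.
Reachable from ec1876b: {0d9d53f, 1817afc, 1a83b14, 314f4a4, 4842e54, 57c849d, e9d41ce, eb94abb, ec1876b}.
In 0e17c81's history but not ec1876b's: {0e17c81, 44b0cce} — 2 commits.

2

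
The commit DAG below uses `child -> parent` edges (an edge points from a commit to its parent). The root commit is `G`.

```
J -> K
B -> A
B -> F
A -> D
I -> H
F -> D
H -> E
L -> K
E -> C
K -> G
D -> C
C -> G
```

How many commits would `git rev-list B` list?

6

Walking parent pointers from B: reachable set = {A, B, C, D, F, G}.
That is 6 commits.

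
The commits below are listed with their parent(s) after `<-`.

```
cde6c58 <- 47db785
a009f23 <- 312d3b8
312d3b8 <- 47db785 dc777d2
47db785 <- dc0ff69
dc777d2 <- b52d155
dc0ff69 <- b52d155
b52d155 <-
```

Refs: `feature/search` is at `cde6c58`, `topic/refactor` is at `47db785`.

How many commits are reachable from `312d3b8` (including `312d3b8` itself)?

Walking parent pointers from 312d3b8: reachable set = {312d3b8, 47db785, b52d155, dc0ff69, dc777d2}.
That is 5 commits.

5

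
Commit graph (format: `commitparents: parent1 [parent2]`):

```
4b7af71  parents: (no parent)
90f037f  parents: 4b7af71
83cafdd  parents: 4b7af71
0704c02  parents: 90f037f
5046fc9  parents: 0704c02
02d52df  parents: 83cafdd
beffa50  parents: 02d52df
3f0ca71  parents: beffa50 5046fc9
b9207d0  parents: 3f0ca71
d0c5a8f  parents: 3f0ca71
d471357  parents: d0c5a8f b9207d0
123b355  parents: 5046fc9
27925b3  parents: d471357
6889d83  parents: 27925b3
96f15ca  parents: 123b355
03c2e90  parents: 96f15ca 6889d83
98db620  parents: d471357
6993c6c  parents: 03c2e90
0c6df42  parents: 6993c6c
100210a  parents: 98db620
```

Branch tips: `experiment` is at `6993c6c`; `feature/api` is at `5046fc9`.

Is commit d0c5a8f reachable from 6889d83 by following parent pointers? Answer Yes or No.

Yes

Ancestors of 6889d83 (commits reachable by following parents): {02d52df, 0704c02, 27925b3, 3f0ca71, 4b7af71, 5046fc9, 6889d83, 83cafdd, 90f037f, b9207d0, beffa50, d0c5a8f, d471357}.
d0c5a8f is in that set, so it is an ancestor of 6889d83.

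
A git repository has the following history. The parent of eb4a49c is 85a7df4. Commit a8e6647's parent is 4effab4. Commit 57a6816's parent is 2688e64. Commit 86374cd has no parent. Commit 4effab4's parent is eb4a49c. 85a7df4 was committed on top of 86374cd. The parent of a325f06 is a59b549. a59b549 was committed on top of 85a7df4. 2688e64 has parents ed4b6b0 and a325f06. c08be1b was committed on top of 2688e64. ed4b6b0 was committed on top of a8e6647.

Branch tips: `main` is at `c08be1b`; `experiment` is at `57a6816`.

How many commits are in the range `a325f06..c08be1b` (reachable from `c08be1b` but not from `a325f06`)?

6

Reachable from c08be1b: {2688e64, 4effab4, 85a7df4, 86374cd, a325f06, a59b549, a8e6647, c08be1b, eb4a49c, ed4b6b0}.
Reachable from a325f06: {85a7df4, 86374cd, a325f06, a59b549}.
In c08be1b's history but not a325f06's: {2688e64, 4effab4, a8e6647, c08be1b, eb4a49c, ed4b6b0} — 6 commits.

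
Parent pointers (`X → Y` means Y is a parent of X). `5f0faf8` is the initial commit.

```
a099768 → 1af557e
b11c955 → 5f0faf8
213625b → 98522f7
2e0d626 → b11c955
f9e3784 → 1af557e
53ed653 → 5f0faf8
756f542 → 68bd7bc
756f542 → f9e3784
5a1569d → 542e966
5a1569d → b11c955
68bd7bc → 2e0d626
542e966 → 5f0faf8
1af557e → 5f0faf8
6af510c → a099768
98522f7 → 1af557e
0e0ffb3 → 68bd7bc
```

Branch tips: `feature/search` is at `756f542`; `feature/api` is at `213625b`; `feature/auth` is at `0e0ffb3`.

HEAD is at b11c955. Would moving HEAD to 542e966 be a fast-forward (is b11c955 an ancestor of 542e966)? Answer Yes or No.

A fast-forward from b11c955 to 542e966 is possible iff b11c955 is an ancestor of 542e966.
Ancestors of 542e966: {542e966, 5f0faf8}.
b11c955 is not among them, so fast-forward is not possible.

No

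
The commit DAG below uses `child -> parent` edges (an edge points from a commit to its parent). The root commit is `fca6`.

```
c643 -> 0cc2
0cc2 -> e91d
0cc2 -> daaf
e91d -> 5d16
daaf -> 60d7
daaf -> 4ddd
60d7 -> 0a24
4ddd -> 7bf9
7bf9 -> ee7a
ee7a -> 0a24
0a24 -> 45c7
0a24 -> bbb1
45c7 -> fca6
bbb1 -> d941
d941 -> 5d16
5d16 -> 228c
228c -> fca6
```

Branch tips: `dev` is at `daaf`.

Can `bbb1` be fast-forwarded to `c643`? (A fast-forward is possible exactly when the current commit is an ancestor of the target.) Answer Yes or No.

Yes

A fast-forward from bbb1 to c643 is possible iff bbb1 is an ancestor of c643.
Ancestors of c643: {0a24, 0cc2, 228c, 45c7, 4ddd, 5d16, 60d7, 7bf9, bbb1, c643, d941, daaf, e91d, ee7a, fca6}.
bbb1 is among them, so fast-forward is possible.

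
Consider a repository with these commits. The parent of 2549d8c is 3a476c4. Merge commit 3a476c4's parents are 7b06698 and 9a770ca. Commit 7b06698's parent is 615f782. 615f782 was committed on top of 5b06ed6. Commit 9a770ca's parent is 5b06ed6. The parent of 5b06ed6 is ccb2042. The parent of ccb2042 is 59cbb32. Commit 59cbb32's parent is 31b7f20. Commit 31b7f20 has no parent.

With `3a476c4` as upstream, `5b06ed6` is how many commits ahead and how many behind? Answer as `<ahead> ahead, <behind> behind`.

0 ahead, 4 behind

Reachable from 5b06ed6: {31b7f20, 59cbb32, 5b06ed6, ccb2042}.
Reachable from 3a476c4: {31b7f20, 3a476c4, 59cbb32, 5b06ed6, 615f782, 7b06698, 9a770ca, ccb2042}.
Only in 5b06ed6's history (ahead): {} — 0.
Only in 3a476c4's history (behind): {3a476c4, 615f782, 7b06698, 9a770ca} — 4.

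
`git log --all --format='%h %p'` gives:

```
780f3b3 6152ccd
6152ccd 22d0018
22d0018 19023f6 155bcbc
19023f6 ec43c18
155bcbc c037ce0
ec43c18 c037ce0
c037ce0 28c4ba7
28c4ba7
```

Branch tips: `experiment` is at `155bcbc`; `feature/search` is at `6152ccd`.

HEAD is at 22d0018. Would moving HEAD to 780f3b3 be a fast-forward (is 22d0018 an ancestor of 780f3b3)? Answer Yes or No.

Yes

A fast-forward from 22d0018 to 780f3b3 is possible iff 22d0018 is an ancestor of 780f3b3.
Ancestors of 780f3b3: {155bcbc, 19023f6, 22d0018, 28c4ba7, 6152ccd, 780f3b3, c037ce0, ec43c18}.
22d0018 is among them, so fast-forward is possible.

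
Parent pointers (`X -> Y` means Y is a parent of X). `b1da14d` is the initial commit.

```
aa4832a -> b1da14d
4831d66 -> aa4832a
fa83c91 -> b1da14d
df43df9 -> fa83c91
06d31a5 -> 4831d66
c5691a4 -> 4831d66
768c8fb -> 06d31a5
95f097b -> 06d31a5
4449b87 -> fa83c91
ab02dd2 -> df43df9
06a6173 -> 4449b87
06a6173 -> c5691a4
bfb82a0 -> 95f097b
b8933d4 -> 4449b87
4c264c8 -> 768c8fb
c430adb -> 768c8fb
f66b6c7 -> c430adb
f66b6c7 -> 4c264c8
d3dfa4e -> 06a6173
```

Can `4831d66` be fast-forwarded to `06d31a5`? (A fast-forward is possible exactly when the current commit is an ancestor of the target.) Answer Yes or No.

A fast-forward from 4831d66 to 06d31a5 is possible iff 4831d66 is an ancestor of 06d31a5.
Ancestors of 06d31a5: {06d31a5, 4831d66, aa4832a, b1da14d}.
4831d66 is among them, so fast-forward is possible.

Yes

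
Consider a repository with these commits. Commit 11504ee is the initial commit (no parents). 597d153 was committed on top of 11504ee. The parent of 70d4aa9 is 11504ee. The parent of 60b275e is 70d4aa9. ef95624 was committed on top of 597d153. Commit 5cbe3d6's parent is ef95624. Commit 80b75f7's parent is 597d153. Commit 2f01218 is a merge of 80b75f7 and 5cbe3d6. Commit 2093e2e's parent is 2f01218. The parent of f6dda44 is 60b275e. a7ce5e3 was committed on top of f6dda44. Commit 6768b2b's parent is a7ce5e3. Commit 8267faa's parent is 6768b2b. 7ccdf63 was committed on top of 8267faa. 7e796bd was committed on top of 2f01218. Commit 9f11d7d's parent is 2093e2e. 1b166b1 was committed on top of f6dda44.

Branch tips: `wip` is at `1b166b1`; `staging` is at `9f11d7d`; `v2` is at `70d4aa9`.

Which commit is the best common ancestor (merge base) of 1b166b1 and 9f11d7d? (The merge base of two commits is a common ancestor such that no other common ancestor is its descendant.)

Ancestors of 1b166b1: {11504ee, 1b166b1, 60b275e, 70d4aa9, f6dda44}.
Ancestors of 9f11d7d: {11504ee, 2093e2e, 2f01218, 597d153, 5cbe3d6, 80b75f7, 9f11d7d, ef95624}.
Common ancestors: {11504ee}.
The only common ancestor is 11504ee, so it is the merge base.

11504ee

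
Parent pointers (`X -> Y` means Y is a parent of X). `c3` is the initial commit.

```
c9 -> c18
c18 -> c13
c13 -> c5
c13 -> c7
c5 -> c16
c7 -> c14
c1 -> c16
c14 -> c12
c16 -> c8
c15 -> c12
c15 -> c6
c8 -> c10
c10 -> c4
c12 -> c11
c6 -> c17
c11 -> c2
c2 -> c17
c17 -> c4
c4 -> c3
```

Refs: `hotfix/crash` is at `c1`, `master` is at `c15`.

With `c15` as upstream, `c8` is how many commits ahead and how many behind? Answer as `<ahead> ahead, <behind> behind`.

2 ahead, 6 behind

Reachable from c8: {c10, c3, c4, c8}.
Reachable from c15: {c11, c12, c15, c17, c2, c3, c4, c6}.
Only in c8's history (ahead): {c10, c8} — 2.
Only in c15's history (behind): {c11, c12, c15, c17, c2, c6} — 6.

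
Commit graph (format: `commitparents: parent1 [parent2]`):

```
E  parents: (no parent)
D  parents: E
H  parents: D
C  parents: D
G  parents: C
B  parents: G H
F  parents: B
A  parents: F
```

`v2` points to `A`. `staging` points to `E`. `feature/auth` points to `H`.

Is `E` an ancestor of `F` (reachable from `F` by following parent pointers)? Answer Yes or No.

Yes

Ancestors of F (commits reachable by following parents): {B, C, D, E, F, G, H}.
E is in that set, so it is an ancestor of F.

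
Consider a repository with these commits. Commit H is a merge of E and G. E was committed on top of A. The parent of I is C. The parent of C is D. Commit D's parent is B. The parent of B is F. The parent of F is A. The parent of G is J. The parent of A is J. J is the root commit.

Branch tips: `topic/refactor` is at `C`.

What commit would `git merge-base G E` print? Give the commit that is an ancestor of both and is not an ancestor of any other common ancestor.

Ancestors of G: {G, J}.
Ancestors of E: {A, E, J}.
Common ancestors: {J}.
The only common ancestor is J, so it is the merge base.

J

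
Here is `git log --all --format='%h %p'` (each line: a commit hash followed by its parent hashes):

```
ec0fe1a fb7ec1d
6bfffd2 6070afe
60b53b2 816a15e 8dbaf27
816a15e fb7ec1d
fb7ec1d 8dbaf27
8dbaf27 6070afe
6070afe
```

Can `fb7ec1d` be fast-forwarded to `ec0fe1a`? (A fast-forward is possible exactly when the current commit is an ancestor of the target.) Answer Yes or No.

A fast-forward from fb7ec1d to ec0fe1a is possible iff fb7ec1d is an ancestor of ec0fe1a.
Ancestors of ec0fe1a: {6070afe, 8dbaf27, ec0fe1a, fb7ec1d}.
fb7ec1d is among them, so fast-forward is possible.

Yes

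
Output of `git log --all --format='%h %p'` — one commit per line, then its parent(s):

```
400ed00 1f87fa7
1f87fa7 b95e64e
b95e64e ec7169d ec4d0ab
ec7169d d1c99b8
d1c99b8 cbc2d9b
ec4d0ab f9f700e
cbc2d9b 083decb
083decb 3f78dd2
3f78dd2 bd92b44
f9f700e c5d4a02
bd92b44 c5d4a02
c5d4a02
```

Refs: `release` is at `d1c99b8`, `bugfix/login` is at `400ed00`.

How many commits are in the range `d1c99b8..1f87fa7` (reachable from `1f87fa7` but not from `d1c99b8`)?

5

Reachable from 1f87fa7: {083decb, 1f87fa7, 3f78dd2, b95e64e, bd92b44, c5d4a02, cbc2d9b, d1c99b8, ec4d0ab, ec7169d, f9f700e}.
Reachable from d1c99b8: {083decb, 3f78dd2, bd92b44, c5d4a02, cbc2d9b, d1c99b8}.
In 1f87fa7's history but not d1c99b8's: {1f87fa7, b95e64e, ec4d0ab, ec7169d, f9f700e} — 5 commits.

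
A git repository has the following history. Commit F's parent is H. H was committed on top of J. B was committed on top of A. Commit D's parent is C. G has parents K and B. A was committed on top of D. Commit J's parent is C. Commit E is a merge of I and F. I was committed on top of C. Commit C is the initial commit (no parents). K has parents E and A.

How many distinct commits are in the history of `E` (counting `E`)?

6

Walking parent pointers from E: reachable set = {C, E, F, H, I, J}.
That is 6 commits.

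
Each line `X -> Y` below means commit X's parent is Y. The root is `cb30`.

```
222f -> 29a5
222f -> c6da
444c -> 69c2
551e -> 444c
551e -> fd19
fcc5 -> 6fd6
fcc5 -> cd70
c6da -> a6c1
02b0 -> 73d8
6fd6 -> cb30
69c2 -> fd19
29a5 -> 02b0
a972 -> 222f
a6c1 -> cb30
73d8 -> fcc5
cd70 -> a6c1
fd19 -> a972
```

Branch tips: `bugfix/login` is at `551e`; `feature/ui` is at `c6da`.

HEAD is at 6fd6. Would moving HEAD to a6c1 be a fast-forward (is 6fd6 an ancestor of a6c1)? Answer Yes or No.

A fast-forward from 6fd6 to a6c1 is possible iff 6fd6 is an ancestor of a6c1.
Ancestors of a6c1: {a6c1, cb30}.
6fd6 is not among them, so fast-forward is not possible.

No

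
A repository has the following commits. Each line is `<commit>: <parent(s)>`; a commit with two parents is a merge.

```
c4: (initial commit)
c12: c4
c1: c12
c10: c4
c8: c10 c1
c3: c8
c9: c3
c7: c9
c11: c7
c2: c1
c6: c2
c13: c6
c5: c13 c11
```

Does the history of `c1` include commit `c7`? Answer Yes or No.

Ancestors of c1: {c1, c12, c4}.
c7 is not in that set, so it is not an ancestor of c1.

No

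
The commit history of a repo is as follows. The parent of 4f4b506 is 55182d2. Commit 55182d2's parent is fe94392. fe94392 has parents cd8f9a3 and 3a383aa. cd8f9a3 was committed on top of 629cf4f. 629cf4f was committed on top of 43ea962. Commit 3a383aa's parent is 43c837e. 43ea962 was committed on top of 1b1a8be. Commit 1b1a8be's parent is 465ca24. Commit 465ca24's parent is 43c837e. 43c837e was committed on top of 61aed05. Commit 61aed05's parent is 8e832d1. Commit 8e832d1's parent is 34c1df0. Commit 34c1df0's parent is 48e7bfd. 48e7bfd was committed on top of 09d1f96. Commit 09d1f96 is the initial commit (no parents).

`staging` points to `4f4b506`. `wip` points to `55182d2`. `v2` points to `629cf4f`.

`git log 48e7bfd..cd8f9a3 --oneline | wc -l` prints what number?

9

Reachable from cd8f9a3: {09d1f96, 1b1a8be, 34c1df0, 43c837e, 43ea962, 465ca24, 48e7bfd, 61aed05, 629cf4f, 8e832d1, cd8f9a3}.
Reachable from 48e7bfd: {09d1f96, 48e7bfd}.
In cd8f9a3's history but not 48e7bfd's: {1b1a8be, 34c1df0, 43c837e, 43ea962, 465ca24, 61aed05, 629cf4f, 8e832d1, cd8f9a3} — 9 commits.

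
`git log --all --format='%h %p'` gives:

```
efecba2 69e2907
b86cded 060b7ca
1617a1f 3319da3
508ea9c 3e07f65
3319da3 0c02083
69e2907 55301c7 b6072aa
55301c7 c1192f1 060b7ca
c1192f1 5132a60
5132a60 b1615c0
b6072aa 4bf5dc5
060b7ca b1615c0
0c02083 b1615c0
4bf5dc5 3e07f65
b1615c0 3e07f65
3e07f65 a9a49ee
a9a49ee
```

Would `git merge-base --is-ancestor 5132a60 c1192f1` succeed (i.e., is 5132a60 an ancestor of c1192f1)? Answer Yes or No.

Ancestors of c1192f1 (commits reachable by following parents): {3e07f65, 5132a60, a9a49ee, b1615c0, c1192f1}.
5132a60 is in that set, so it is an ancestor of c1192f1.

Yes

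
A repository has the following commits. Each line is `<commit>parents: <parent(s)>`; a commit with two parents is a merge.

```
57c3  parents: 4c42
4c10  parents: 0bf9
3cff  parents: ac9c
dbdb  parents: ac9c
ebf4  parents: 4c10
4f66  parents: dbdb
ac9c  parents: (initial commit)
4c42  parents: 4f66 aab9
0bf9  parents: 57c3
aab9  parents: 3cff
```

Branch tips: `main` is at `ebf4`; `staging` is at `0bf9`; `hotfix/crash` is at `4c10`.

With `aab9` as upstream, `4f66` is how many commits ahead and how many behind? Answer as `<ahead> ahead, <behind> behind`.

Reachable from 4f66: {4f66, ac9c, dbdb}.
Reachable from aab9: {3cff, aab9, ac9c}.
Only in 4f66's history (ahead): {4f66, dbdb} — 2.
Only in aab9's history (behind): {3cff, aab9} — 2.

2 ahead, 2 behind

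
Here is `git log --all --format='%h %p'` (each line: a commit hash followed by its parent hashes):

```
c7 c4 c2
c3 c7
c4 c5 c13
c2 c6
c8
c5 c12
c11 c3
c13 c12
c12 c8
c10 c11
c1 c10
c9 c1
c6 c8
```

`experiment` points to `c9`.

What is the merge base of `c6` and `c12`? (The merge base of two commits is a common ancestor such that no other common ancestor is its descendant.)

Ancestors of c6: {c6, c8}.
Ancestors of c12: {c12, c8}.
Common ancestors: {c8}.
The only common ancestor is c8, so it is the merge base.

c8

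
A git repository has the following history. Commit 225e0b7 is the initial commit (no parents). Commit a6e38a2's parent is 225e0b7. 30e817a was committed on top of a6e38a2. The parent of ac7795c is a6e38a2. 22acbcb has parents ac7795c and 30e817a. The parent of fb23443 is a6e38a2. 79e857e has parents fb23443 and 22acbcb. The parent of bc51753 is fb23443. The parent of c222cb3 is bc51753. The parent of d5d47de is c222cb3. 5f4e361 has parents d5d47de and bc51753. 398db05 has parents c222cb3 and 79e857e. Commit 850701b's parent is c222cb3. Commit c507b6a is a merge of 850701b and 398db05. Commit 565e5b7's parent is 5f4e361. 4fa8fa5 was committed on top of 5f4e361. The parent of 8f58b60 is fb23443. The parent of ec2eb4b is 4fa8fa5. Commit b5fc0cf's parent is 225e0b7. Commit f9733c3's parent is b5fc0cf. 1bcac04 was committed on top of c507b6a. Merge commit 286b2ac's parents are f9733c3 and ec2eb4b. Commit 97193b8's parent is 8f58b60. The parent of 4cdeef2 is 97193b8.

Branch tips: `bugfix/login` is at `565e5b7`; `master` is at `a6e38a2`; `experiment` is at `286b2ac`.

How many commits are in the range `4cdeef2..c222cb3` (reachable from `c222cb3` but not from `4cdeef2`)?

2

Reachable from c222cb3: {225e0b7, a6e38a2, bc51753, c222cb3, fb23443}.
Reachable from 4cdeef2: {225e0b7, 4cdeef2, 8f58b60, 97193b8, a6e38a2, fb23443}.
In c222cb3's history but not 4cdeef2's: {bc51753, c222cb3} — 2 commits.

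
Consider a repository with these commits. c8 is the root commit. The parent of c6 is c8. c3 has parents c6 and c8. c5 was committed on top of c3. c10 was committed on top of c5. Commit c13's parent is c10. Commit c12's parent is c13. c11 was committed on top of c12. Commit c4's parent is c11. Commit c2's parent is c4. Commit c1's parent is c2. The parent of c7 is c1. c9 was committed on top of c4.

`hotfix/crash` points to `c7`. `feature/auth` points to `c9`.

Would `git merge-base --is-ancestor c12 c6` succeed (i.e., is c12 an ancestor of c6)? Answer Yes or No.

Ancestors of c6: {c6, c8}.
c12 is not in that set, so it is not an ancestor of c6.

No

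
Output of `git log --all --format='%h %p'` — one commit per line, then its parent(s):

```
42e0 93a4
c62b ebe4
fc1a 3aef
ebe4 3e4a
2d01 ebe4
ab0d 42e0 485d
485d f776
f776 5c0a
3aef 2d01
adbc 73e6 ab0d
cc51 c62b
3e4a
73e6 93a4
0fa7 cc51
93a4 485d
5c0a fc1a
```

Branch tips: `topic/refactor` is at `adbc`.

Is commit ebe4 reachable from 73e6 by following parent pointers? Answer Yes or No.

Yes

Ancestors of 73e6 (commits reachable by following parents): {2d01, 3aef, 3e4a, 485d, 5c0a, 73e6, 93a4, ebe4, f776, fc1a}.
ebe4 is in that set, so it is an ancestor of 73e6.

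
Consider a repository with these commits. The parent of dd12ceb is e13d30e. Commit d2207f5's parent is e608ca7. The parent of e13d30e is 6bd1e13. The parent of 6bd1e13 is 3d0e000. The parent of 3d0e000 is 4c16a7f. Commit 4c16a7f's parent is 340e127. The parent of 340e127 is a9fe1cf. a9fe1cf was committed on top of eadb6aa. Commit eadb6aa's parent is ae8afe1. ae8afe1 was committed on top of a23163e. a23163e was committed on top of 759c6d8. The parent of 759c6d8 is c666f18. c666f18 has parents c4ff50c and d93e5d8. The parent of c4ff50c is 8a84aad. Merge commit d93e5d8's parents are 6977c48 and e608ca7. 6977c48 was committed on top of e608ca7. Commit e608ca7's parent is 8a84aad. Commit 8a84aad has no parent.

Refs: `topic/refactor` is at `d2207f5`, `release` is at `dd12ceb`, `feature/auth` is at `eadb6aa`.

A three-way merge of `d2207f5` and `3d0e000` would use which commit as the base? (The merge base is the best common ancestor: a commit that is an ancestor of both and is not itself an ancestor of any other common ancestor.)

Ancestors of d2207f5: {8a84aad, d2207f5, e608ca7}.
Ancestors of 3d0e000: {340e127, 3d0e000, 4c16a7f, 6977c48, 759c6d8, 8a84aad, a23163e, a9fe1cf, ae8afe1, c4ff50c, c666f18, d93e5d8, e608ca7, eadb6aa}.
Common ancestors: {8a84aad, e608ca7}.
Among these, e608ca7 is not an ancestor of any other common ancestor — it is the merge base.

e608ca7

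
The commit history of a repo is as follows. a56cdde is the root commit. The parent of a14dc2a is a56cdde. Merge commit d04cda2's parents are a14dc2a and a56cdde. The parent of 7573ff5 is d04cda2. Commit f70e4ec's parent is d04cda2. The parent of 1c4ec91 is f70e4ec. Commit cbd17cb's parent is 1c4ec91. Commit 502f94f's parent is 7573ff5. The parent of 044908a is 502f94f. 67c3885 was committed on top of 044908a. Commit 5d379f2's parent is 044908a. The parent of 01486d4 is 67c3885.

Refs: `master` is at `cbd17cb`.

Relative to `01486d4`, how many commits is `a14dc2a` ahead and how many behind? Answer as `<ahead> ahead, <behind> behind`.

Reachable from a14dc2a: {a14dc2a, a56cdde}.
Reachable from 01486d4: {01486d4, 044908a, 502f94f, 67c3885, 7573ff5, a14dc2a, a56cdde, d04cda2}.
Only in a14dc2a's history (ahead): {} — 0.
Only in 01486d4's history (behind): {01486d4, 044908a, 502f94f, 67c3885, 7573ff5, d04cda2} — 6.

0 ahead, 6 behind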